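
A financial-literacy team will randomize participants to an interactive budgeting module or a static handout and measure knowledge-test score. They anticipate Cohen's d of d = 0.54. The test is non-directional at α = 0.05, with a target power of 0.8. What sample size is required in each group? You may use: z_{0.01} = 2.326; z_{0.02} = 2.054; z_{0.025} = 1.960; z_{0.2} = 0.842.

n = 54 per group

For two independent groups with equal n: n = 2·((z_{α/2} + z_β) / d)².
z_{α/2} + z_β = 1.960 + 0.842 = 2.802.
n = 2 × (2.802 / 0.54)² = 2 × 5.189² = 2 × 26.92 = 53.8.
Round up to the next whole participant.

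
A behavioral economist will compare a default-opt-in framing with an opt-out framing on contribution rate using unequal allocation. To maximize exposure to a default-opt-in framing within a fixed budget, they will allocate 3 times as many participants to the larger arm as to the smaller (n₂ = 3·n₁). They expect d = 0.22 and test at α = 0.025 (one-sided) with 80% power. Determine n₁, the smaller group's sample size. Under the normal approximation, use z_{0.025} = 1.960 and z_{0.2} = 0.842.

With allocation ratio k = n₂/n₁ = 3, Var(x̄₁−x̄₂) = σ²(1/n₁ + 1/(k·n₁)) = σ²·(k+1)/(k·n₁).
So n₁ = (1 + 1/k)·((z_{α} + z_β)/d)² = 1.333 × (2.802/0.22)².
n₁ = 1.333 × 162.21 = 216.3.
Round up: n₁ = 217, giving n₂ = 3 × 217 = 651.

n₁ = 217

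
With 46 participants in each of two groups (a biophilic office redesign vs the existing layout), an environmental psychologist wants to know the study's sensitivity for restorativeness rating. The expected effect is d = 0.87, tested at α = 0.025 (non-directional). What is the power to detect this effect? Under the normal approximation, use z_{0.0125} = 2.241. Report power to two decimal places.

power ≈ 0.97

For two equal groups, power = Φ(d·√(n/2) − z_{α/2}).
d·√(n/2) = 0.87 × √(46/2) = 0.87 × 4.796 = 4.172.
z_β = 4.172 − 2.241 = 1.931.
Power = Φ(1.931) = 0.973.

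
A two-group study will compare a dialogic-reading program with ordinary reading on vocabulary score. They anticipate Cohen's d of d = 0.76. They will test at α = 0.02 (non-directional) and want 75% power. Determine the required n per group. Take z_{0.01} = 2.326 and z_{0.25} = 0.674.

For two independent groups with equal n: n = 2·((z_{α/2} + z_β) / d)².
z_{α/2} + z_β = 2.326 + 0.674 = 3.000.
n = 2 × (3.000 / 0.76)² = 2 × 3.947² = 2 × 15.58 = 31.2.
Round up to the next whole participant.

n = 32 per group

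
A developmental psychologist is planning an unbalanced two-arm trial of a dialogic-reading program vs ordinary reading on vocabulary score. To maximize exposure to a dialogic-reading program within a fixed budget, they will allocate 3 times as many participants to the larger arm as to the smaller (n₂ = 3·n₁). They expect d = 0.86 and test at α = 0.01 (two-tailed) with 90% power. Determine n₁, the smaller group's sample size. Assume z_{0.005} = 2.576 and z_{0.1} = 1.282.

With allocation ratio k = n₂/n₁ = 3, Var(x̄₁−x̄₂) = σ²(1/n₁ + 1/(k·n₁)) = σ²·(k+1)/(k·n₁).
So n₁ = (1 + 1/k)·((z_{α/2} + z_β)/d)² = 1.333 × (3.858/0.86)².
n₁ = 1.333 × 20.12 = 26.8.
Round up: n₁ = 27, giving n₂ = 3 × 27 = 81.

n₁ = 27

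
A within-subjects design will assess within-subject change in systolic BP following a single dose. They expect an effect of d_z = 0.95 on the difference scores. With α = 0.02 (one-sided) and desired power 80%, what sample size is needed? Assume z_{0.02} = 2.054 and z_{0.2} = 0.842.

n = 10 pairs

For a paired (one-sample on differences) test: n = ((z_{α} + z_β) / d)².
z_{α} + z_β = 2.054 + 0.842 = 2.896.
n = (2.896 / 0.95)² = 3.048² = 9.29.
Round up.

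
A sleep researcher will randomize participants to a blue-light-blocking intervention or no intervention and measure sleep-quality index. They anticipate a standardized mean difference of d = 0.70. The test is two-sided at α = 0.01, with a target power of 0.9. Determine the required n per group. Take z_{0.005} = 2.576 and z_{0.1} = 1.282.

n = 61 per group

For two independent groups with equal n: n = 2·((z_{α/2} + z_β) / d)².
z_{α/2} + z_β = 2.576 + 1.282 = 3.858.
n = 2 × (3.858 / 0.70)² = 2 × 5.511² = 2 × 30.38 = 60.8.
Round up to the next whole participant.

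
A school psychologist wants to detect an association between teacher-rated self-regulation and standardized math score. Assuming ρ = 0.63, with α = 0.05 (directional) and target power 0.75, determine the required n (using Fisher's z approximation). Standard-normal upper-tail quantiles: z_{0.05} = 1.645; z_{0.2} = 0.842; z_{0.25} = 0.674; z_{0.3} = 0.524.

Fisher's z: C = ½·ln((1+r)/(1−r)) = ½·ln(4.4054) = 0.7414.
n = ((z_{α} + z_β)/C)² + 3.
(1.645 + 0.674) / 0.7414 = 2.319 / 0.7414 = 3.128.
n = 3.128² + 3 = 9.78 + 3 = 12.8.
Round up.

n = 13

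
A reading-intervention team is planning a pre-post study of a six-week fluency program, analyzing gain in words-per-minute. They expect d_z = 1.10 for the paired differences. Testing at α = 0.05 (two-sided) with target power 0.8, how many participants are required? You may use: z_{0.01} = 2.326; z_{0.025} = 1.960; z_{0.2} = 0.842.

n = 7 pairs

For a paired (one-sample on differences) test: n = ((z_{α/2} + z_β) / d)².
z_{α/2} + z_β = 1.960 + 0.842 = 2.802.
n = (2.802 / 1.10)² = 2.547² = 6.49.
Round up.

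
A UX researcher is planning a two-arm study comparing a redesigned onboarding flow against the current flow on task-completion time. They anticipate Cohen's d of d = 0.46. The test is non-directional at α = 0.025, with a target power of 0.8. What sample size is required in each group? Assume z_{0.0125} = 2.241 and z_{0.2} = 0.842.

n = 90 per group

For two independent groups with equal n: n = 2·((z_{α/2} + z_β) / d)².
z_{α/2} + z_β = 2.241 + 0.842 = 3.083.
n = 2 × (3.083 / 0.46)² = 2 × 6.702² = 2 × 44.92 = 89.8.
Round up to the next whole participant.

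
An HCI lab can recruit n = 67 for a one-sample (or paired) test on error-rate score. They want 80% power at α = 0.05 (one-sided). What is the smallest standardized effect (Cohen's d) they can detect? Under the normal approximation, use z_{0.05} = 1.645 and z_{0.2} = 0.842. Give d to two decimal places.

d_min ≈ 0.30

For a single sample (or paired design) of n = 67: d_min = (z_{α} + z_β)/√n.
z-sum = 1.645 + 0.842 = 2.487.
d_min = 2.487 / √67 = 2.487 / 8.185 = 0.304.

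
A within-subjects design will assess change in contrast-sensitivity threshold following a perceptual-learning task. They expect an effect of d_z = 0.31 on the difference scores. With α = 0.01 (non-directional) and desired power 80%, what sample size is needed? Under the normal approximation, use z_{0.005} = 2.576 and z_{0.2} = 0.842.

For a paired (one-sample on differences) test: n = ((z_{α/2} + z_β) / d)².
z_{α/2} + z_β = 2.576 + 0.842 = 3.418.
n = (3.418 / 0.31)² = 11.026² = 121.57.
Round up.

n = 122 pairs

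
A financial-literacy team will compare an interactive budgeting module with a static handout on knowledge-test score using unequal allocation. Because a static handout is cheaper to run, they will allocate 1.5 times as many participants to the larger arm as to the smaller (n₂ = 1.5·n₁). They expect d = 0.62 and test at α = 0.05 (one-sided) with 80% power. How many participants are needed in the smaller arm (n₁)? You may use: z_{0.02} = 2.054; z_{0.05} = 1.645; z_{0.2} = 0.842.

With allocation ratio k = n₂/n₁ = 1.5, Var(x̄₁−x̄₂) = σ²(1/n₁ + 1/(k·n₁)) = σ²·(k+1)/(k·n₁).
So n₁ = (1 + 1/k)·((z_{α} + z_β)/d)² = 1.667 × (2.487/0.62)².
n₁ = 1.667 × 16.09 = 26.8.
Round up: n₁ = 27, giving n₂ = ⌈1.5 × 27⌉ = ⌈40.5⌉ = 41.

n₁ = 27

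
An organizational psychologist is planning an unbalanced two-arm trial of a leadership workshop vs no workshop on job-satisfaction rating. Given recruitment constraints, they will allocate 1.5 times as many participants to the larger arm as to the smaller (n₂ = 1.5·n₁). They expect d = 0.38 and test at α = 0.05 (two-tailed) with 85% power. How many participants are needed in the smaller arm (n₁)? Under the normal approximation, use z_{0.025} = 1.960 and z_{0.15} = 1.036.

With allocation ratio k = n₂/n₁ = 1.5, Var(x̄₁−x̄₂) = σ²(1/n₁ + 1/(k·n₁)) = σ²·(k+1)/(k·n₁).
So n₁ = (1 + 1/k)·((z_{α/2} + z_β)/d)² = 1.667 × (2.996/0.38)².
n₁ = 1.667 × 62.16 = 103.6.
Round up: n₁ = 104, giving n₂ = 1.5 × 104 = 156.

n₁ = 104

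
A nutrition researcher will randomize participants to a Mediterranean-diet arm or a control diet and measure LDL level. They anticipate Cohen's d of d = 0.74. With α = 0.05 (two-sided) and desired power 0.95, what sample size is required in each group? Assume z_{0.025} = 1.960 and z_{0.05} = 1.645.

n = 48 per group

For two independent groups with equal n: n = 2·((z_{α/2} + z_β) / d)².
z_{α/2} + z_β = 1.960 + 1.645 = 3.605.
n = 2 × (3.605 / 0.74)² = 2 × 4.872² = 2 × 23.73 = 47.5.
Round up to the next whole participant.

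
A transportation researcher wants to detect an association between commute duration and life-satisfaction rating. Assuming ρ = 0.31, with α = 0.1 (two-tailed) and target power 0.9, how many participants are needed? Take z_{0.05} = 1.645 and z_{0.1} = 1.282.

n = 87

Fisher's z: C = ½·ln((1+r)/(1−r)) = ½·ln(1.8986) = 0.3205.
n = ((z_{α/2} + z_β)/C)² + 3.
(1.645 + 1.282) / 0.3205 = 2.927 / 0.3205 = 9.133.
n = 9.133² + 3 = 83.40 + 3 = 86.4.
Round up.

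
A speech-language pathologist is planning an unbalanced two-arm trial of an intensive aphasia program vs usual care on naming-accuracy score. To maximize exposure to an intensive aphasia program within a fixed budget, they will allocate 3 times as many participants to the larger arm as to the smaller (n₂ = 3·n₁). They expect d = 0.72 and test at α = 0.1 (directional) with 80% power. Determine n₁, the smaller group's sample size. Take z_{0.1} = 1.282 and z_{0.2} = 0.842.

With allocation ratio k = n₂/n₁ = 3, Var(x̄₁−x̄₂) = σ²(1/n₁ + 1/(k·n₁)) = σ²·(k+1)/(k·n₁).
So n₁ = (1 + 1/k)·((z_{α} + z_β)/d)² = 1.333 × (2.124/0.72)².
n₁ = 1.333 × 8.70 = 11.6.
Round up: n₁ = 12, giving n₂ = 3 × 12 = 36.

n₁ = 12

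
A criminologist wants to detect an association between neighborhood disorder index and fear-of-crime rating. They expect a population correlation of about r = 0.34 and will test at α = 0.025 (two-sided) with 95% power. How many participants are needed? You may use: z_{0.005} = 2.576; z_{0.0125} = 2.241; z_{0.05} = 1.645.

n = 124

Fisher's z: C = ½·ln((1+r)/(1−r)) = ½·ln(2.0303) = 0.3541.
n = ((z_{α/2} + z_β)/C)² + 3.
(2.241 + 1.645) / 0.3541 = 3.886 / 0.3541 = 10.974.
n = 10.974² + 3 = 120.44 + 3 = 123.4.
Round up.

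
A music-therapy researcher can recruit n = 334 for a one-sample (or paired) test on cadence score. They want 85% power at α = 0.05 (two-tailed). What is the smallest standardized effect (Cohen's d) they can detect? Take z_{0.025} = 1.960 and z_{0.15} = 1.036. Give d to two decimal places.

For a single sample (or paired design) of n = 334: d_min = (z_{α/2} + z_β)/√n.
z-sum = 1.960 + 1.036 = 2.996.
d_min = 2.996 / √334 = 2.996 / 18.276 = 0.164.

d_min ≈ 0.16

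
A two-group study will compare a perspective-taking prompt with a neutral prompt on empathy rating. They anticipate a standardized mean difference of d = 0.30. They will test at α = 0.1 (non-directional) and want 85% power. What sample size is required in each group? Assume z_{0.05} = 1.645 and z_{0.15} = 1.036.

n = 160 per group

For two independent groups with equal n: n = 2·((z_{α/2} + z_β) / d)².
z_{α/2} + z_β = 1.645 + 1.036 = 2.681.
n = 2 × (2.681 / 0.30)² = 2 × 8.937² = 2 × 79.86 = 159.7.
Round up to the next whole participant.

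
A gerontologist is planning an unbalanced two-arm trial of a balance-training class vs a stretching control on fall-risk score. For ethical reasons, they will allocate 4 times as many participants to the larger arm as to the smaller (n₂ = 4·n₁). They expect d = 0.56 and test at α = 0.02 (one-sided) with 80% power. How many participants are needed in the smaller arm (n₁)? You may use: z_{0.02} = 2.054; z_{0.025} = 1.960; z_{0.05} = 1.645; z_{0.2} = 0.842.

With allocation ratio k = n₂/n₁ = 4, Var(x̄₁−x̄₂) = σ²(1/n₁ + 1/(k·n₁)) = σ²·(k+1)/(k·n₁).
So n₁ = (1 + 1/k)·((z_{α} + z_β)/d)² = 1.250 × (2.896/0.56)².
n₁ = 1.250 × 26.74 = 33.4.
Round up: n₁ = 34, giving n₂ = 4 × 34 = 136.

n₁ = 34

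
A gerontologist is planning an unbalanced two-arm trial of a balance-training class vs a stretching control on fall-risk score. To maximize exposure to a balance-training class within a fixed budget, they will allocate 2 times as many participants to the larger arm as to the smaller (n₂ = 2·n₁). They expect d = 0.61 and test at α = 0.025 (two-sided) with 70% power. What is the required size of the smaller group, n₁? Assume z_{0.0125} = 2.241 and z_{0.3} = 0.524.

n₁ = 31

With allocation ratio k = n₂/n₁ = 2, Var(x̄₁−x̄₂) = σ²(1/n₁ + 1/(k·n₁)) = σ²·(k+1)/(k·n₁).
So n₁ = (1 + 1/k)·((z_{α/2} + z_β)/d)² = 1.500 × (2.765/0.61)².
n₁ = 1.500 × 20.55 = 30.8.
Round up: n₁ = 31, giving n₂ = 2 × 31 = 62.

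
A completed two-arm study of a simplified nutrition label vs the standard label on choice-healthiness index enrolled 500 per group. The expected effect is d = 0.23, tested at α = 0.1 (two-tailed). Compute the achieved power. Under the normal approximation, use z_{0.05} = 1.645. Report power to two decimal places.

For two equal groups, power = Φ(d·√(n/2) − z_{α/2}).
d·√(n/2) = 0.23 × √(500/2) = 0.23 × 15.811 = 3.637.
z_β = 3.637 − 1.645 = 1.992.
Power = Φ(1.992) = 0.977.

power ≈ 0.98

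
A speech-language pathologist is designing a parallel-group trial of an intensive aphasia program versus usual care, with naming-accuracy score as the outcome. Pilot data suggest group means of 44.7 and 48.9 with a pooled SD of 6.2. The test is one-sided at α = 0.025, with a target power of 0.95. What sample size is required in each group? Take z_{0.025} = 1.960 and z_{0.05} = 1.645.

n = 57 per group

Cohen's d = |M₁ − M₂| / SD_pooled = |44.7 − 48.9| / 6.2 = 4.2 / 6.2 = 0.677.
For two independent groups with equal n: n = 2·((z_{α} + z_β) / d)².
z_{α} + z_β = 1.960 + 1.645 = 3.605.
n = 2 × (3.605 / 0.677)² = 2 × 5.325² = 2 × 28.36 = 56.7.
Round up to the next whole participant.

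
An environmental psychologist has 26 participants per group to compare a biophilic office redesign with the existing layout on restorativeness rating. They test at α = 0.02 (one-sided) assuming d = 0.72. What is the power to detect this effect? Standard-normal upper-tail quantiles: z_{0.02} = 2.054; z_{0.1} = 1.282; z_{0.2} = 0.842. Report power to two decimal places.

power ≈ 0.71

For two equal groups, power = Φ(d·√(n/2) − z_{α}).
d·√(n/2) = 0.72 × √(26/2) = 0.72 × 3.606 = 2.596.
z_β = 2.596 − 2.054 = 0.542.
Power = Φ(0.542) = 0.706.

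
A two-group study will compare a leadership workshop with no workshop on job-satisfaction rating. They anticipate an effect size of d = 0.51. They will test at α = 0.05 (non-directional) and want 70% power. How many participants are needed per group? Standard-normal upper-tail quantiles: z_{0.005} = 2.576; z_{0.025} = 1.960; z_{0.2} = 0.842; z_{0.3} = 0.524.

For two independent groups with equal n: n = 2·((z_{α/2} + z_β) / d)².
z_{α/2} + z_β = 1.960 + 0.524 = 2.484.
n = 2 × (2.484 / 0.51)² = 2 × 4.871² = 2 × 23.72 = 47.4.
Round up to the next whole participant.

n = 48 per group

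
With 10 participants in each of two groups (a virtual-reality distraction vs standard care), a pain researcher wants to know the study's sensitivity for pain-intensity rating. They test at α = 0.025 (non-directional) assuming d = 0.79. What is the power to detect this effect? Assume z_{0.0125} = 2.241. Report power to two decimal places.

power ≈ 0.32

For two equal groups, power = Φ(d·√(n/2) − z_{α/2}).
d·√(n/2) = 0.79 × √(10/2) = 0.79 × 2.236 = 1.766.
z_β = 1.766 − 2.241 = -0.475.
Power = Φ(-0.475) = 0.318.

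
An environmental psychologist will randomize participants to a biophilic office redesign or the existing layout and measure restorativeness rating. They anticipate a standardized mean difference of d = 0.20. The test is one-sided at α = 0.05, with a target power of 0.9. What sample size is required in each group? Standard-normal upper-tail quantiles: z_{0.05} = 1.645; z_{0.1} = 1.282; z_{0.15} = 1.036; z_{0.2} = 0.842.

For two independent groups with equal n: n = 2·((z_{α} + z_β) / d)².
z_{α} + z_β = 1.645 + 1.282 = 2.927.
n = 2 × (2.927 / 0.20)² = 2 × 14.635² = 2 × 214.18 = 428.4.
Round up to the next whole participant.

n = 429 per group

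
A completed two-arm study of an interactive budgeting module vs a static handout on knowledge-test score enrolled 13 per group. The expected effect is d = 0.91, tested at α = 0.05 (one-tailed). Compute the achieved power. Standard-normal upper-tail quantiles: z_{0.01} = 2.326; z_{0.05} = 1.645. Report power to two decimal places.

For two equal groups, power = Φ(d·√(n/2) − z_{α}).
d·√(n/2) = 0.91 × √(13/2) = 0.91 × 2.550 = 2.320.
z_β = 2.320 − 1.645 = 0.675.
Power = Φ(0.675) = 0.750.

power ≈ 0.75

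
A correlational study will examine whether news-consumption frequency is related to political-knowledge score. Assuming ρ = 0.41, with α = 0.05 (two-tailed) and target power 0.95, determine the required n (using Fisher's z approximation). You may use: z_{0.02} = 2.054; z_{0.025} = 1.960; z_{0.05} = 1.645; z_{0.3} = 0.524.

Fisher's z: C = ½·ln((1+r)/(1−r)) = ½·ln(2.3898) = 0.4356.
n = ((z_{α/2} + z_β)/C)² + 3.
(1.960 + 1.645) / 0.4356 = 3.605 / 0.4356 = 8.276.
n = 8.276² + 3 = 68.49 + 3 = 71.5.
Round up.

n = 72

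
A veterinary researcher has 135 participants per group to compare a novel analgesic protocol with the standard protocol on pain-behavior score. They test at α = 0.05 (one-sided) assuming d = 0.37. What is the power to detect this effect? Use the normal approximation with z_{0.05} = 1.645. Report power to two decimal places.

power ≈ 0.92

For two equal groups, power = Φ(d·√(n/2) − z_{α}).
d·√(n/2) = 0.37 × √(135/2) = 0.37 × 8.216 = 3.040.
z_β = 3.040 − 1.645 = 1.395.
Power = Φ(1.395) = 0.918.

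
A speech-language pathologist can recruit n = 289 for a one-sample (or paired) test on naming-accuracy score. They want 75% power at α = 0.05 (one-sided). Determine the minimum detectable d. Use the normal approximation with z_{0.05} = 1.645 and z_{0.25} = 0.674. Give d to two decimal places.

For a single sample (or paired design) of n = 289: d_min = (z_{α} + z_β)/√n.
z-sum = 1.645 + 0.674 = 2.319.
d_min = 2.319 / √289 = 2.319 / 17.000 = 0.136.

d_min ≈ 0.14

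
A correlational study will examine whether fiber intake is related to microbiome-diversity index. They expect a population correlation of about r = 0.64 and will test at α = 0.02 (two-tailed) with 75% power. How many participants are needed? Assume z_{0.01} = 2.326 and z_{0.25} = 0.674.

Fisher's z: C = ½·ln((1+r)/(1−r)) = ½·ln(4.5556) = 0.7582.
n = ((z_{α/2} + z_β)/C)² + 3.
(2.326 + 0.674) / 0.7582 = 3.000 / 0.7582 = 3.957.
n = 3.957² + 3 = 15.66 + 3 = 18.7.
Round up.

n = 19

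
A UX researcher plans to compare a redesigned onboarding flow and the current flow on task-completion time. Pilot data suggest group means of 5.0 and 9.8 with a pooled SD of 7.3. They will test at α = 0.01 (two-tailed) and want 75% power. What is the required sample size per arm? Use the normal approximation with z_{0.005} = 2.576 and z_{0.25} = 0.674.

Cohen's d = |M₁ − M₂| / SD_pooled = |5.0 − 9.8| / 7.3 = 4.8 / 7.3 = 0.658.
For two independent groups with equal n: n = 2·((z_{α/2} + z_β) / d)².
z_{α/2} + z_β = 2.576 + 0.674 = 3.250.
n = 2 × (3.250 / 0.658)² = 2 × 4.939² = 2 × 24.40 = 48.8.
Round up to the next whole participant.

n = 49 per group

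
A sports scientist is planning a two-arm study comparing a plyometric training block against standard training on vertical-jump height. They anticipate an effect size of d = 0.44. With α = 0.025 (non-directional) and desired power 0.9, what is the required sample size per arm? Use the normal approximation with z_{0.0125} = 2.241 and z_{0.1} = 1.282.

n = 129 per group

For two independent groups with equal n: n = 2·((z_{α/2} + z_β) / d)².
z_{α/2} + z_β = 2.241 + 1.282 = 3.523.
n = 2 × (3.523 / 0.44)² = 2 × 8.007² = 2 × 64.11 = 128.2.
Round up to the next whole participant.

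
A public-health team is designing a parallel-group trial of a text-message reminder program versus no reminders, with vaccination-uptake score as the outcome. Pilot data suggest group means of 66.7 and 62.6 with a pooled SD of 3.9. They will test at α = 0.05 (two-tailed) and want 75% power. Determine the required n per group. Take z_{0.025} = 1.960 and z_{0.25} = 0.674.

n = 13 per group

Cohen's d = |M₁ − M₂| / SD_pooled = |66.7 − 62.6| / 3.9 = 4.1 / 3.9 = 1.051.
For two independent groups with equal n: n = 2·((z_{α/2} + z_β) / d)².
z_{α/2} + z_β = 1.960 + 0.674 = 2.634.
n = 2 × (2.634 / 1.051)² = 2 × 2.506² = 2 × 6.28 = 12.6.
Round up to the next whole participant.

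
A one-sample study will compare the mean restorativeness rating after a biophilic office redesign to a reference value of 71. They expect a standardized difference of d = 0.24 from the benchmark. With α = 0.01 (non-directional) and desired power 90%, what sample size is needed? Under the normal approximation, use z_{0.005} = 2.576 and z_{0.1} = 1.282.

n = 259

For a one-sample test: n = ((z_{α/2} + z_β) / d)².
z_{α/2} + z_β = 2.576 + 1.282 = 3.858.
n = (3.858 / 0.24)² = 16.075² = 258.41.
Round up.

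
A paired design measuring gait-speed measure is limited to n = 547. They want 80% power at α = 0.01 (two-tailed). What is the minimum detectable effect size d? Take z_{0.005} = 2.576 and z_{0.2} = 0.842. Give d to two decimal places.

For a single sample (or paired design) of n = 547: d_min = (z_{α/2} + z_β)/√n.
z-sum = 2.576 + 0.842 = 3.418.
d_min = 3.418 / √547 = 3.418 / 23.388 = 0.146.

d_min ≈ 0.15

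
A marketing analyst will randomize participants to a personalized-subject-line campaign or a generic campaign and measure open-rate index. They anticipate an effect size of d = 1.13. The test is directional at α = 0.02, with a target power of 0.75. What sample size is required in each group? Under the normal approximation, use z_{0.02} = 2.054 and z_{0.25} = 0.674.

For two independent groups with equal n: n = 2·((z_{α} + z_β) / d)².
z_{α} + z_β = 2.054 + 0.674 = 2.728.
n = 2 × (2.728 / 1.13)² = 2 × 2.414² = 2 × 5.83 = 11.7.
Round up to the next whole participant.

n = 12 per group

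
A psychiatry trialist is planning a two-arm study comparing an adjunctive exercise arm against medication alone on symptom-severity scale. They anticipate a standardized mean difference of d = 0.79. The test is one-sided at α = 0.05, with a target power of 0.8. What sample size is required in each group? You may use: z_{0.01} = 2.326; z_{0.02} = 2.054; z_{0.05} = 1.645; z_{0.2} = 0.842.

For two independent groups with equal n: n = 2·((z_{α} + z_β) / d)².
z_{α} + z_β = 1.645 + 0.842 = 2.487.
n = 2 × (2.487 / 0.79)² = 2 × 3.148² = 2 × 9.91 = 19.8.
Round up to the next whole participant.

n = 20 per group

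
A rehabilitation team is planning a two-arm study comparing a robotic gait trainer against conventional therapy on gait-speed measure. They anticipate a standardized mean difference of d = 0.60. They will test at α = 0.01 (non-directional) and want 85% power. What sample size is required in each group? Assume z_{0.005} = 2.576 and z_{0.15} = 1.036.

n = 73 per group

For two independent groups with equal n: n = 2·((z_{α/2} + z_β) / d)².
z_{α/2} + z_β = 2.576 + 1.036 = 3.612.
n = 2 × (3.612 / 0.60)² = 2 × 6.020² = 2 × 36.24 = 72.5.
Round up to the next whole participant.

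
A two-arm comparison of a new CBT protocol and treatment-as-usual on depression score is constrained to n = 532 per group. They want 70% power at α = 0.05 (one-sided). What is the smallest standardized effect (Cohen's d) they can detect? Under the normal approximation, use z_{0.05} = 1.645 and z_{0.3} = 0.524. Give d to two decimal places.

d_min ≈ 0.13

For two independent groups of n = 532 each: d_min = (z_{α} + z_β)·√(2/n).
z-sum = 1.645 + 0.524 = 2.169.
d_min = 2.169 × √(2/532) = 2.169 × 0.0613 = 0.133.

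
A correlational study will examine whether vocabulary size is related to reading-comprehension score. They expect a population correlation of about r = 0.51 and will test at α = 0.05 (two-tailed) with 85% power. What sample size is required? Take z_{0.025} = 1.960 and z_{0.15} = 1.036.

Fisher's z: C = ½·ln((1+r)/(1−r)) = ½·ln(3.0816) = 0.5627.
n = ((z_{α/2} + z_β)/C)² + 3.
(1.960 + 1.036) / 0.5627 = 2.996 / 0.5627 = 5.324.
n = 5.324² + 3 = 28.35 + 3 = 31.3.
Round up.

n = 32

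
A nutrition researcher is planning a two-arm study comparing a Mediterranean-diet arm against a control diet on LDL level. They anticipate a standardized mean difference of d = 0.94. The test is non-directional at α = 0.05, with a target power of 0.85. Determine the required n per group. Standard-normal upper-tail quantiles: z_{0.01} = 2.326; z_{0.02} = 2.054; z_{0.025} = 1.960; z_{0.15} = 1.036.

n = 21 per group

For two independent groups with equal n: n = 2·((z_{α/2} + z_β) / d)².
z_{α/2} + z_β = 1.960 + 1.036 = 2.996.
n = 2 × (2.996 / 0.94)² = 2 × 3.187² = 2 × 10.16 = 20.3.
Round up to the next whole participant.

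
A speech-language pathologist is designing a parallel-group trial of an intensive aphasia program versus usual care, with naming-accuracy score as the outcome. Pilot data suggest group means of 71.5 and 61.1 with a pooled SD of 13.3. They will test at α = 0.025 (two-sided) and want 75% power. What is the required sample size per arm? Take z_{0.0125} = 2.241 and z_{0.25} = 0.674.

Cohen's d = |M₁ − M₂| / SD_pooled = |71.5 − 61.1| / 13.3 = 10.4 / 13.3 = 0.782.
For two independent groups with equal n: n = 2·((z_{α/2} + z_β) / d)².
z_{α/2} + z_β = 2.241 + 0.674 = 2.915.
n = 2 × (2.915 / 0.782)² = 2 × 3.728² = 2 × 13.90 = 27.8.
Round up to the next whole participant.

n = 28 per group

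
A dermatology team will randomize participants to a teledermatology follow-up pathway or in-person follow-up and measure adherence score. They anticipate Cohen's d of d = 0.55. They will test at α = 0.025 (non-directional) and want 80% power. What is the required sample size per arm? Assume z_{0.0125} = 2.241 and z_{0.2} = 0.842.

n = 63 per group

For two independent groups with equal n: n = 2·((z_{α/2} + z_β) / d)².
z_{α/2} + z_β = 2.241 + 0.842 = 3.083.
n = 2 × (3.083 / 0.55)² = 2 × 5.605² = 2 × 31.42 = 62.8.
Round up to the next whole participant.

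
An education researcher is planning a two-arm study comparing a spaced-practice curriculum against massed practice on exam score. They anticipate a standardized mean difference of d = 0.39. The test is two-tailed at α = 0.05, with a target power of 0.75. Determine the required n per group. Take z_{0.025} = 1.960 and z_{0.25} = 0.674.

n = 92 per group

For two independent groups with equal n: n = 2·((z_{α/2} + z_β) / d)².
z_{α/2} + z_β = 1.960 + 0.674 = 2.634.
n = 2 × (2.634 / 0.39)² = 2 × 6.754² = 2 × 45.61 = 91.2.
Round up to the next whole participant.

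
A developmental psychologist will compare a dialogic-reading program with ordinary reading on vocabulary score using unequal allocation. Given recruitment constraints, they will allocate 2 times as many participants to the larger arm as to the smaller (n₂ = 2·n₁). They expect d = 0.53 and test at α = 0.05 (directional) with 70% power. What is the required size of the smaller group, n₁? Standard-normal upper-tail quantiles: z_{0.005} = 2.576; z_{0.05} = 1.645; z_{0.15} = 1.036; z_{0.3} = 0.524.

n₁ = 26

With allocation ratio k = n₂/n₁ = 2, Var(x̄₁−x̄₂) = σ²(1/n₁ + 1/(k·n₁)) = σ²·(k+1)/(k·n₁).
So n₁ = (1 + 1/k)·((z_{α} + z_β)/d)² = 1.500 × (2.169/0.53)².
n₁ = 1.500 × 16.75 = 25.1.
Round up: n₁ = 26, giving n₂ = 2 × 26 = 52.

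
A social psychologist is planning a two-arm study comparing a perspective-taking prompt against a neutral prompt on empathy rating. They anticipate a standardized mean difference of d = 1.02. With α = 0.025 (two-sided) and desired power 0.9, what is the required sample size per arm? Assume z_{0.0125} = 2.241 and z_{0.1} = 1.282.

n = 24 per group

For two independent groups with equal n: n = 2·((z_{α/2} + z_β) / d)².
z_{α/2} + z_β = 2.241 + 1.282 = 3.523.
n = 2 × (3.523 / 1.02)² = 2 × 3.454² = 2 × 11.93 = 23.9.
Round up to the next whole participant.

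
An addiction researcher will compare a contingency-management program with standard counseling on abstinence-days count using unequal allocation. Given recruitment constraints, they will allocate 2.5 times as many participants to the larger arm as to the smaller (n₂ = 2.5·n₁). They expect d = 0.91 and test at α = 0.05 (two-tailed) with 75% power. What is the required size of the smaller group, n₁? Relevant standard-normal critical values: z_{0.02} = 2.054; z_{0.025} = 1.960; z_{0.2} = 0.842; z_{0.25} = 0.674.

n₁ = 12

With allocation ratio k = n₂/n₁ = 2.5, Var(x̄₁−x̄₂) = σ²(1/n₁ + 1/(k·n₁)) = σ²·(k+1)/(k·n₁).
So n₁ = (1 + 1/k)·((z_{α/2} + z_β)/d)² = 1.400 × (2.634/0.91)².
n₁ = 1.400 × 8.38 = 11.7.
Round up: n₁ = 12, giving n₂ = 2.5 × 12 = 30.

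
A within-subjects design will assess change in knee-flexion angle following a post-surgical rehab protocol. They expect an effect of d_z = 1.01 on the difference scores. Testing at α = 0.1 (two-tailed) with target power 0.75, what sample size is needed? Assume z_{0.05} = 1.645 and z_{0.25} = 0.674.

n = 6 pairs

For a paired (one-sample on differences) test: n = ((z_{α/2} + z_β) / d)².
z_{α/2} + z_β = 1.645 + 0.674 = 2.319.
n = (2.319 / 1.01)² = 2.296² = 5.27.
Round up.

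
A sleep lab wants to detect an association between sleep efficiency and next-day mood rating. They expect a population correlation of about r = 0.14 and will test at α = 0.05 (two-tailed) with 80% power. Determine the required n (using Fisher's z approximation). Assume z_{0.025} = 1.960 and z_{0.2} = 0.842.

n = 399

Fisher's z: C = ½·ln((1+r)/(1−r)) = ½·ln(1.3256) = 0.1409.
n = ((z_{α/2} + z_β)/C)² + 3.
(1.960 + 0.842) / 0.1409 = 2.802 / 0.1409 = 19.886.
n = 19.886² + 3 = 395.47 + 3 = 398.5.
Round up.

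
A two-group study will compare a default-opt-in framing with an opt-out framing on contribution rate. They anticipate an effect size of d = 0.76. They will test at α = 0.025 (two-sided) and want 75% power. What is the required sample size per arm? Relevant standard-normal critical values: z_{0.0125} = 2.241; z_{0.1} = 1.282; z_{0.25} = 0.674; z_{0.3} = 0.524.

For two independent groups with equal n: n = 2·((z_{α/2} + z_β) / d)².
z_{α/2} + z_β = 2.241 + 0.674 = 2.915.
n = 2 × (2.915 / 0.76)² = 2 × 3.836² = 2 × 14.71 = 29.4.
Round up to the next whole participant.

n = 30 per group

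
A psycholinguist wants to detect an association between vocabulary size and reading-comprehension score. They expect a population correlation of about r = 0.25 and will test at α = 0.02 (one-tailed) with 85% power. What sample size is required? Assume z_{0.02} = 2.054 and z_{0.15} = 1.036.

Fisher's z: C = ½·ln((1+r)/(1−r)) = ½·ln(1.6667) = 0.2554.
n = ((z_{α} + z_β)/C)² + 3.
(2.054 + 1.036) / 0.2554 = 3.090 / 0.2554 = 12.099.
n = 12.099² + 3 = 146.38 + 3 = 149.4.
Round up.

n = 150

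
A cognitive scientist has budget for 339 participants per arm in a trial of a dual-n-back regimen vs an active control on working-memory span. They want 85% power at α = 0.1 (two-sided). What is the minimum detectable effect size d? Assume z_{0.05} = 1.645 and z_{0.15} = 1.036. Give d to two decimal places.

For two independent groups of n = 339 each: d_min = (z_{α/2} + z_β)·√(2/n).
z-sum = 1.645 + 1.036 = 2.681.
d_min = 2.681 × √(2/339) = 2.681 × 0.0768 = 0.206.

d_min ≈ 0.21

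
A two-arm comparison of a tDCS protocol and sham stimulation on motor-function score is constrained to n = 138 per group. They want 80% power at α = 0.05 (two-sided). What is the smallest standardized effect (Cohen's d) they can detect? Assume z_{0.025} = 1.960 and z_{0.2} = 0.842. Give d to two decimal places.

For two independent groups of n = 138 each: d_min = (z_{α/2} + z_β)·√(2/n).
z-sum = 1.960 + 0.842 = 2.802.
d_min = 2.802 × √(2/138) = 2.802 × 0.1204 = 0.337.

d_min ≈ 0.34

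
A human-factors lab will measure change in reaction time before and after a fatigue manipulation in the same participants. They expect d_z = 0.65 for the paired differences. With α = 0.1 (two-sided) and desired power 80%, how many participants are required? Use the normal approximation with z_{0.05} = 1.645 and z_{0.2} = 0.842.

n = 15 pairs

For a paired (one-sample on differences) test: n = ((z_{α/2} + z_β) / d)².
z_{α/2} + z_β = 1.645 + 0.842 = 2.487.
n = (2.487 / 0.65)² = 3.826² = 14.64.
Round up.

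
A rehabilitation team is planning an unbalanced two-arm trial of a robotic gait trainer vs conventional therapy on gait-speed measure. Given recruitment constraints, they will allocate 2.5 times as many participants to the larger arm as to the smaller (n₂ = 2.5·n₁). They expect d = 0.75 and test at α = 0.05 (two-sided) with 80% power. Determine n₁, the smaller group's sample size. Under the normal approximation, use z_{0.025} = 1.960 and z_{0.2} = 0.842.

With allocation ratio k = n₂/n₁ = 2.5, Var(x̄₁−x̄₂) = σ²(1/n₁ + 1/(k·n₁)) = σ²·(k+1)/(k·n₁).
So n₁ = (1 + 1/k)·((z_{α/2} + z_β)/d)² = 1.400 × (2.802/0.75)².
n₁ = 1.400 × 13.96 = 19.5.
Round up: n₁ = 20, giving n₂ = 2.5 × 20 = 50.

n₁ = 20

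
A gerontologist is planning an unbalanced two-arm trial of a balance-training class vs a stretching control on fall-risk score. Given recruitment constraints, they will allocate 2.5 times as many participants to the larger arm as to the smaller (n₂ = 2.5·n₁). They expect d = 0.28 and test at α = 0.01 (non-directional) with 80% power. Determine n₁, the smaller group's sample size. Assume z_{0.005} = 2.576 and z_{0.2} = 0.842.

With allocation ratio k = n₂/n₁ = 2.5, Var(x̄₁−x̄₂) = σ²(1/n₁ + 1/(k·n₁)) = σ²·(k+1)/(k·n₁).
So n₁ = (1 + 1/k)·((z_{α/2} + z_β)/d)² = 1.400 × (3.418/0.28)².
n₁ = 1.400 × 149.01 = 208.6.
Round up: n₁ = 209, giving n₂ = ⌈2.5 × 209⌉ = ⌈522.5⌉ = 523.

n₁ = 209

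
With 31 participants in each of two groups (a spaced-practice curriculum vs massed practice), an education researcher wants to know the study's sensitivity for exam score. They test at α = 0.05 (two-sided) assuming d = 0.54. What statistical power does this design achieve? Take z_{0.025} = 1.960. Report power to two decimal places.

power ≈ 0.57

For two equal groups, power = Φ(d·√(n/2) − z_{α/2}).
d·√(n/2) = 0.54 × √(31/2) = 0.54 × 3.937 = 2.126.
z_β = 2.126 − 1.960 = 0.166.
Power = Φ(0.166) = 0.566.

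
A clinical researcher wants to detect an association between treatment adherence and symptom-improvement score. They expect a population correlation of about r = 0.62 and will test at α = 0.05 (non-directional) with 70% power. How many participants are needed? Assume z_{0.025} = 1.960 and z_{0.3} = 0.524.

n = 15

Fisher's z: C = ½·ln((1+r)/(1−r)) = ½·ln(4.2632) = 0.7250.
n = ((z_{α/2} + z_β)/C)² + 3.
(1.960 + 0.524) / 0.7250 = 2.484 / 0.7250 = 3.426.
n = 3.426² + 3 = 11.74 + 3 = 14.7.
Round up.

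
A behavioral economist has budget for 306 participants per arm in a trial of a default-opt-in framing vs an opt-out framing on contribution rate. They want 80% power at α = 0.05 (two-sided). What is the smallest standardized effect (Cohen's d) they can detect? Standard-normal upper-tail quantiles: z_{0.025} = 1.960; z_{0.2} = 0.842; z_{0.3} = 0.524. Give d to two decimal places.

For two independent groups of n = 306 each: d_min = (z_{α/2} + z_β)·√(2/n).
z-sum = 1.960 + 0.842 = 2.802.
d_min = 2.802 × √(2/306) = 2.802 × 0.0808 = 0.227.

d_min ≈ 0.23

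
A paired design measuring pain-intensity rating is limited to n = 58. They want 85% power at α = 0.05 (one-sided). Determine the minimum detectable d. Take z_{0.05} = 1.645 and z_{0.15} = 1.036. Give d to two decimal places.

For a single sample (or paired design) of n = 58: d_min = (z_{α} + z_β)/√n.
z-sum = 1.645 + 1.036 = 2.681.
d_min = 2.681 / √58 = 2.681 / 7.616 = 0.352.

d_min ≈ 0.35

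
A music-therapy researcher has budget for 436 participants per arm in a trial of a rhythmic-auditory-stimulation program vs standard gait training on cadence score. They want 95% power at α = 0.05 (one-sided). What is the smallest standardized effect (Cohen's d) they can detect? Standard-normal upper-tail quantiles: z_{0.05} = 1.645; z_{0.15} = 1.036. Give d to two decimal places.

d_min ≈ 0.22

For two independent groups of n = 436 each: d_min = (z_{α} + z_β)·√(2/n).
z-sum = 1.645 + 1.645 = 3.290.
d_min = 3.290 × √(2/436) = 3.290 × 0.0677 = 0.223.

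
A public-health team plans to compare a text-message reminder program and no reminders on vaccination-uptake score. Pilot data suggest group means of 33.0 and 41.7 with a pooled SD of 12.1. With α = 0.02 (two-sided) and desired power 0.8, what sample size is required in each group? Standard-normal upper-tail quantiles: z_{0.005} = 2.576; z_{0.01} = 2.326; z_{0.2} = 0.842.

n = 39 per group

Cohen's d = |M₁ − M₂| / SD_pooled = |33.0 − 41.7| / 12.1 = 8.7 / 12.1 = 0.719.
For two independent groups with equal n: n = 2·((z_{α/2} + z_β) / d)².
z_{α/2} + z_β = 2.326 + 0.842 = 3.168.
n = 2 × (3.168 / 0.719)² = 2 × 4.406² = 2 × 19.41 = 38.8.
Round up to the next whole participant.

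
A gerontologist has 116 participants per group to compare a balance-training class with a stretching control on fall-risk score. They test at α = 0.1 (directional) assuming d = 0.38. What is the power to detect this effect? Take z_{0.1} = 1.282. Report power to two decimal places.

For two equal groups, power = Φ(d·√(n/2) − z_{α}).
d·√(n/2) = 0.38 × √(116/2) = 0.38 × 7.616 = 2.894.
z_β = 2.894 − 1.282 = 1.612.
Power = Φ(1.612) = 0.947.

power ≈ 0.95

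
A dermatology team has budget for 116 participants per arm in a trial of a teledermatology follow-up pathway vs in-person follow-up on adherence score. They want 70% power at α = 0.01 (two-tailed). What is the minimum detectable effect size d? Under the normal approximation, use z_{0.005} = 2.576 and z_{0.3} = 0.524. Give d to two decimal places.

For two independent groups of n = 116 each: d_min = (z_{α/2} + z_β)·√(2/n).
z-sum = 2.576 + 0.524 = 3.100.
d_min = 3.100 × √(2/116) = 3.100 × 0.1313 = 0.407.

d_min ≈ 0.41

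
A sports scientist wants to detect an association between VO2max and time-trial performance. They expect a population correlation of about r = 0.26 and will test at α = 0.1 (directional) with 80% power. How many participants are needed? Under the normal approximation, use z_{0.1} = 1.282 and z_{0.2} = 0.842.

n = 67

Fisher's z: C = ½·ln((1+r)/(1−r)) = ½·ln(1.7027) = 0.2661.
n = ((z_{α} + z_β)/C)² + 3.
(1.282 + 0.842) / 0.2661 = 2.124 / 0.2661 = 7.982.
n = 7.982² + 3 = 63.71 + 3 = 66.7.
Round up.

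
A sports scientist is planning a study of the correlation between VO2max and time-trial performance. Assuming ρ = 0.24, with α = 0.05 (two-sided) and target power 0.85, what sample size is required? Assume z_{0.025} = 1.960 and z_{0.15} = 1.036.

n = 153

Fisher's z: C = ½·ln((1+r)/(1−r)) = ½·ln(1.6316) = 0.2448.
n = ((z_{α/2} + z_β)/C)² + 3.
(1.960 + 1.036) / 0.2448 = 2.996 / 0.2448 = 12.239.
n = 12.239² + 3 = 149.78 + 3 = 152.8.
Round up.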